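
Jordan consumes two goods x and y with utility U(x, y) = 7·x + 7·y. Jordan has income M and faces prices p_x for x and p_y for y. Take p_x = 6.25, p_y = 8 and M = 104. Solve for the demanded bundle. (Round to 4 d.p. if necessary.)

x* = 16.64, y* = 0

x gives more utility per dollar, so spend all income on x: x* = M/p_x, y* = 0.
Numerically: x* = 16.64, y* = 0.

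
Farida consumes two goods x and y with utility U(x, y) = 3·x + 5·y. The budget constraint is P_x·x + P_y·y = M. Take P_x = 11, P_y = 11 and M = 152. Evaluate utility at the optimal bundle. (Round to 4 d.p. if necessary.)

V = 69.0909

Perfect substitutes: compare marginal utility per dollar. 3/P_x vs 5/P_y → 0.2727 vs 0.4545.
y gives more utility per dollar, so spend all income on y: y* = M/P_y, x* = 0.
Numerically: x* = 0, y* = 13.8182.
Utility at the optimum: U(0, 13.8182) = 69.0909.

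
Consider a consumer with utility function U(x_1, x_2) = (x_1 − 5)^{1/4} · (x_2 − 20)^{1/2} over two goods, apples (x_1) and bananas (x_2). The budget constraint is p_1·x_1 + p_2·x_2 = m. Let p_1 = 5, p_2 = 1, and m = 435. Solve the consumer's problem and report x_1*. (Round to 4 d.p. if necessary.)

MRS = (1/2)·(x_2−20)/(x_1−5). Tangency with p_1/p_2 gives x_2−20 = 2·(p_1/p_2)·(x_1−5).
Substituting into the budget: x_1* = 5 + 1/3·(m − 5·p_1 − 20·p_2)/p_1, and x_2* = 20 + 2/3·(…)/p_2.
Discretionary income = 435 − 5·5 − 20·1 = 390; x_1* = 5 + 1/3·390/5 = 31.

x_1* = 31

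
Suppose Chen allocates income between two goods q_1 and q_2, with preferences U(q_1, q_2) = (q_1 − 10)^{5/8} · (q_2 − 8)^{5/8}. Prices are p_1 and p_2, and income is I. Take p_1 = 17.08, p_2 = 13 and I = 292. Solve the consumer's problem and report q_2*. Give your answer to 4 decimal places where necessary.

q_2* = 8.6615

Discretionary income = 292 − 10·17.08 − 8·13 = 17.2; q_2* = 8 + 0.5·17.2/13 = 8.6615.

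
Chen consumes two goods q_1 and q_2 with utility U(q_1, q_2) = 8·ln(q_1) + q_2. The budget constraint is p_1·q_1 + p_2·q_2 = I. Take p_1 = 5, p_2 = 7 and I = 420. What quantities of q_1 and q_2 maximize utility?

q_1* = 11.2, q_2* = 52

MU_q_1 = 8/q_1, MU_q_2 = 1. Tangency: 8/q_1 = p_1/p_2.
So q_1*(p_1,p_2) = 8·p_2/p_1, independent of income; and q_2* = (I − 8·p_2)/p_2.
At the given prices: q_1* = 8·7/5 = 11.2, and q_2* = 52.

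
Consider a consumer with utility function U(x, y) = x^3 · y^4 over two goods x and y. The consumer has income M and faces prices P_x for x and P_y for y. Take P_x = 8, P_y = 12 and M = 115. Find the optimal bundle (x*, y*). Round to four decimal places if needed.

MU_x/MU_y = (3·y)/(4·x); tangency sets this equal to P_x/P_y.
Rearranging, P_y·y = (4/3)·P_x·x. Substituting into the budget gives P_x·x·(1 + (4/3)) = M.
Demand: x*(P_x,P_y,M) = 3/7·M/P_x and y* = 4/7·M/P_y.
At P_x=8, P_y=12, M=115: x* = 3/7·115/8 = 6.1607, y* = 5.4762.

x* = 6.1607, y* = 5.4762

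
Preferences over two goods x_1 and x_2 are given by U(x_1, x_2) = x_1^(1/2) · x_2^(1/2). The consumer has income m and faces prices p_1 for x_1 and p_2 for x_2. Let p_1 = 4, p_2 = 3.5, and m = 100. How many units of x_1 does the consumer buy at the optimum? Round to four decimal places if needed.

Tangency: MRS = x_2/x_1 = p_1/p_2.
Rearranging, p_2·x_2 = p_1·x_1. Substituting into the budget gives p_1·x_1·(1 + 1) = m.
Demand: x_1*(p_1,p_2,m) = 0.5·m/p_1 and x_2* = 0.5·m/p_2.
At p_1=4, p_2=3.5, m=100: x_1* = 0.5·100/4 = 12.5.

x_1* = 12.5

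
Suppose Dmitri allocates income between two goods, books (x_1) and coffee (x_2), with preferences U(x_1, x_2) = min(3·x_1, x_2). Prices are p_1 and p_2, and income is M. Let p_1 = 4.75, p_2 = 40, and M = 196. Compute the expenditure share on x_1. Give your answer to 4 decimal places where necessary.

Demand: x_1*(p_1,p_2,M) = M/(p_1 + 3·p_2), x_2* = 3·M/(p_1 + 3·p_2).
Here 4.75 + 3·40 = 124.75, giving x_1* = 1.5711 and x_2* = 4.7134.
Expenditure on x_1: 4.75·1.5711 = 7.4629; share = 0.0381.

share on x_1 = 0.0381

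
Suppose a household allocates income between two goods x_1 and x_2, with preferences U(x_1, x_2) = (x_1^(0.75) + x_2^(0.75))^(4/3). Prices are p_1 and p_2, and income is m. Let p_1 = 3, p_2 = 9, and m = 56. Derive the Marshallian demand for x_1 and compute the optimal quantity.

From the CES first-order condition, (x_2/x_1)^(0.25) = p_1/p_2.
Solve for the ratio: x_2/x_1 = [p_1/p_2]^(4).
With the ratio pinned down, the budget gives x_1* = m/(p_1 + p_2·(x_2/x_1)) and x_2* = (x_2/x_1)·x_1*.
Numerically x_2/x_1 = 0.012346, so x_1* = 56/(3 + 9·0.012346) = 18.

x_1* = 18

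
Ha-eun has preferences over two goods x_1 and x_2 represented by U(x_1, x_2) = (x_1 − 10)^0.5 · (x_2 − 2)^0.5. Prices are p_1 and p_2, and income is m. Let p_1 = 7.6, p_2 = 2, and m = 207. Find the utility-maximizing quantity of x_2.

x_2* = 33.75

MRS = (x_2−2)/(x_1−10). Tangency with p_1/p_2 gives x_2−2 = (p_1/p_2)·(x_1−10).
After buying the subsistence bundle (10, 2), a share 0.5 of the remaining income goes to x_1: x_1* = 10 + 0.5·(m − 10p_1 − 2p_2)/p_1.
Discretionary income = 207 − 10·7.6 − 2·2 = 127; x_2* = 2 + 0.5·127/2 = 33.75.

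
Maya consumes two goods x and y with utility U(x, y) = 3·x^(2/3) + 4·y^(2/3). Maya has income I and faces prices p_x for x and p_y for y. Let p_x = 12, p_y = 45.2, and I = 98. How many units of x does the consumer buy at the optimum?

From the CES first-order condition, (3/4)·(y/x)^(1/3) = p_x/p_y.
Hence y/x = ((4/3)·p_x/p_y)^(1/(1/3)), i.e. raised to the 3 power.
Substitute y = (y/x)·x into the budget: x* = I/(p_x + p_y·(y/x)).
Numerically y/x = 0.044355, so x* = 98/(12 + 45.2·0.044355) = 6.9976.

x* = 6.9976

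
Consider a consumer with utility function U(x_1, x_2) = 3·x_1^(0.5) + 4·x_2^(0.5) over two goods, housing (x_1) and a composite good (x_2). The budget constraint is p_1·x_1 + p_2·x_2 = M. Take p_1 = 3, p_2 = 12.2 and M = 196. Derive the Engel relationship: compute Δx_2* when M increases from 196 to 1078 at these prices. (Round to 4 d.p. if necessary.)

Δx_2* = 21.9909

Substitute x_2 = (x_2/x_1)·x_1 into the budget: x_1* = M/(p_1 + p_2·(x_2/x_1)).
Numerically x_2/x_1 = 0.107498, so x_1* = 196/(3 + 12.2·0.107498) = 45.4601 and x_2* = 0.107498·45.4601 = 4.8869.
At M' = 1078: x_2* = 26.8778. Change: 26.8778 − 4.8869 = 21.9909.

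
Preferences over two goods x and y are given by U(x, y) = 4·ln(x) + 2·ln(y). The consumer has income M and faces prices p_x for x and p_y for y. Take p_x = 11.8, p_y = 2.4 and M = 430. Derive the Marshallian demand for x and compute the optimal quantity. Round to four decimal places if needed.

Demand: x*(p_x,p_y,M) = 2/3·M/p_x and y* = 1/3·M/p_y.
At p_x=11.8, p_y=2.4, M=430: x* = 2/3·430/11.8 = 24.2938.

x* = 24.2938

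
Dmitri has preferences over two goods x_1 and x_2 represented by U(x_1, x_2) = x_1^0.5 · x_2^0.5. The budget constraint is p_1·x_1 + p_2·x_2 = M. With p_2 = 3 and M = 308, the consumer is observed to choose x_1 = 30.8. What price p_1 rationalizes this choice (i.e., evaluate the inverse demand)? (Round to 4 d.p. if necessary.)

p_1 = 5

Tangency: MRS = x_2/x_1 = p_1/p_2.
So 0.5·p_2·x_2 = 0.5·p_1·x_1; combined with the budget, a share 0.5 of income goes to x_1.
Demand: x_1*(p_1,p_2,M) = 0.5·M/p_1 and x_2* = 0.5·M/p_2.
Set x_1* = 30.8 in the demand function and solve for p_1: p_1 = 5.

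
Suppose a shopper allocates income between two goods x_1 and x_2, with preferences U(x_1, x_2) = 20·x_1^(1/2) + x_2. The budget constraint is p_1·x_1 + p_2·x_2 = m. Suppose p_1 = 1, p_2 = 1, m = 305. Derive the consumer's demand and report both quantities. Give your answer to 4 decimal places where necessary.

Utility is quasi-linear in x_2; the FOC for x_1 is 10/√x_1 = p_1/p_2.
Solve: √x_1 = 10·p_2/p_1, so x_1*(p_1,p_2) = (10·p_2/p_1)², and x_2* = (m − p_1·x_1*)/p_2.
Plugging in: x_1* = (10·1/1)² = 100, x_2* = 205.

x_1* = 100, x_2* = 205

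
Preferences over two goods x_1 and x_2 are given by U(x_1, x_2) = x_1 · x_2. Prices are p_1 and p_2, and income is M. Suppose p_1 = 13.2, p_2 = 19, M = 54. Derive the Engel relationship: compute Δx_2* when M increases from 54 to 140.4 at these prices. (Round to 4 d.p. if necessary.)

Δx_2* = 2.2737

Demand: x_1*(p_1,p_2,M) = 0.5·M/p_1 and x_2* = 0.5·M/p_2.
At p_1=13.2, p_2=19, M=54: x_2* = 0.5·54/19 = 1.4211.
At M' = 140.4: x_2* = 3.6947. Change: 3.6947 − 1.4211 = 2.2737.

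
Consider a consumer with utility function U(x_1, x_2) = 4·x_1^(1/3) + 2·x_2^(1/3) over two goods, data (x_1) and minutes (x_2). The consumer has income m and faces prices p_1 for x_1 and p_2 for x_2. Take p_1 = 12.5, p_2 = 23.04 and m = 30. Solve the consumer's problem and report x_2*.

x_2* = 0.269

MRS = MU_x_1/MU_x_2 = 2·(x_2/x_1)^(2/3). Set equal to p_1/p_2.
Hence x_2/x_1 = ((1/2)·p_1/p_2)^(1/(2/3)), i.e. raised to the 1.5 power.
With the ratio pinned down, the budget gives x_1* = m/(p_1 + p_2·(x_2/x_1)) and x_2* = (x_2/x_1)·x_1*.
Numerically x_2/x_1 = 0.141285, so x_1* = 30/(12.5 + 23.04·0.141285) = 1.9041 and x_2* = 0.141285·1.9041 = 0.269.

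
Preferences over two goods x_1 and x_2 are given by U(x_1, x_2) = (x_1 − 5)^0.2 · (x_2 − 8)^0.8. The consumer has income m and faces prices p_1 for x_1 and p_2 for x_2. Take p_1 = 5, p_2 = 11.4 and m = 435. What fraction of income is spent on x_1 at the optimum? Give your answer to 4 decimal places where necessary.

share on x_1 = 0.204

This is Cobb-Douglas in (x_1−5, x_2−8): tangency gives 0.2·p_2·(x_2−8) = 0.8·p_1·(x_1−5).
Substituting into the budget: x_1* = 5 + 0.2·(m − 5·p_1 − 8·p_2)/p_1, and x_2* = 8 + 0.8·(…)/p_2.
Discretionary income = 435 − 5·5 − 8·11.4 = 318.8; x_1* = 5 + 0.2·318.8/5 = 17.752; x_2* = 8 + 0.8·318.8/11.4 = 30.3719.
Expenditure on x_1: 5·17.752 = 88.76; share = 0.204.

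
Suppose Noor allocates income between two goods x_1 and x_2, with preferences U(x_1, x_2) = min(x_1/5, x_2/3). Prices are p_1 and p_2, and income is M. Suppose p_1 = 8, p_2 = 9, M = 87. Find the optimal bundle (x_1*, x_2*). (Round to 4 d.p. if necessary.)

Leontief preferences: the optimum is at the kink where x_1/5 = x_2/3, i.e. x_2 = (3/5)·x_1.
Budget: p_1·x_1 + p_2·(3/5)·x_1 = M, so (5·p_1 + 3·p_2)·x_1 = 5·M.
Demand: x_1*(p_1,p_2,M) = 5·M/(5·p_1 + 3·p_2), x_2* = 3·M/(5·p_1 + 3·p_2).
Here 5·8 + 3·9 = 67, giving x_1* = 6.4925 and x_2* = 3.8955.

x_1* = 6.4925, x_2* = 3.8955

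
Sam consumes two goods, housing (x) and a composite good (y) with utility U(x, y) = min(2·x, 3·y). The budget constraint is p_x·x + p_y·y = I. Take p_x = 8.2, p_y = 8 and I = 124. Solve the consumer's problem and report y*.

With perfect complements, no substitution: consume in ratio x:y = 3:2.
Budget: p_x·x + p_y·(2/3)·x = I, so (3·p_x + 2·p_y)·x = 3·I.
Demand: x*(p_x,p_y,I) = 3·I/(3·p_x + 2·p_y), y* = 2·I/(3·p_x + 2·p_y).
Here 3·8.2 + 2·8 = 40.6, giving y* = 6.1084.

y* = 6.1084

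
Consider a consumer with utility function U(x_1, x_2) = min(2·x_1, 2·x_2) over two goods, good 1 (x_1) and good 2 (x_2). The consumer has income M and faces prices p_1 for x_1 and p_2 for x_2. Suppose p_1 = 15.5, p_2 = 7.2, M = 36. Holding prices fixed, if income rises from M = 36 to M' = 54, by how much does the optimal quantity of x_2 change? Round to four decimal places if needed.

Δx_2* = 0.793

Leontief preferences: the optimum is at the kink where x_1/2 = x_2/2, i.e. x_2 = x_1.
Budget: p_1·x_1 + p_2·x_1 = M, so (2·p_1 + 2·p_2)·x_1 = 2·M.
Demand: x_1*(p_1,p_2,M) = 2·M/(2·p_1 + 2·p_2), x_2* = 2·M/(2·p_1 + 2·p_2).
Here 2·15.5 + 2·7.2 = 45.4, giving x_2* = 1.5859.
At M' = 54: x_2* = 2.3789. Change: 2.3789 − 1.5859 = 0.793.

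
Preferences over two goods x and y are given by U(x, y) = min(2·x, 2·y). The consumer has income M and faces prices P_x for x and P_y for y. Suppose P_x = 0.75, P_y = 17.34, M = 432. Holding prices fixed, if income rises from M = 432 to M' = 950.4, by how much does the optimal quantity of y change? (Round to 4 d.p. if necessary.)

Δy* = 28.6567

Leontief preferences: the optimum is at the kink where x/2 = y/2, i.e. y = x.
Budget: P_x·x + P_y·x = M, so (2·P_x + 2·P_y)·x = 2·M.
Demand: x*(P_x,P_y,M) = 2·M/(2·P_x + 2·P_y), y* = 2·M/(2·P_x + 2·P_y).
Here 2·0.75 + 2·17.34 = 36.18, giving y* = 23.8806.
At M' = 950.4: y* = 52.5373. Change: 52.5373 − 23.8806 = 28.6567.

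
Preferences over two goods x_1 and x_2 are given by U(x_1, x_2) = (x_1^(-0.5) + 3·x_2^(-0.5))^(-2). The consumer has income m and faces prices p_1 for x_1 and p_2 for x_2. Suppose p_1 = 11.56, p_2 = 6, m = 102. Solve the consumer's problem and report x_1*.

x_1* = 3.3027

MU_x_1 ∝ x_1^(-1.5), MU_x_2 ∝ 3·x_2^(-1.5), so MRS = (1/3)·(x_2/x_1)^(1.5) = p_1/p_2.
Solve for the ratio: x_2/x_1 = [3·p_1/p_2]^(2/3).
With the ratio pinned down, the budget gives x_1* = m/(p_1 + p_2·(x_2/x_1)) and x_2* = (x_2/x_1)·x_1*.
Numerically x_2/x_1 = 3.220712, so x_1* = 102/(11.56 + 6·3.220712) = 3.3027.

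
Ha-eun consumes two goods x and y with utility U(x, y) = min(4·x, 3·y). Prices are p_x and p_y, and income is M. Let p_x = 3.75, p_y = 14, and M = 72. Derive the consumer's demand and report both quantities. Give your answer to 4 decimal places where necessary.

Demand: x*(p_x,p_y,M) = 3·M/(3·p_x + 4·p_y), y* = 4·M/(3·p_x + 4·p_y).
Here 3·3.75 + 4·14 = 67.25, giving x* = 3.2119 and y* = 4.2825.

x* = 3.2119, y* = 4.2825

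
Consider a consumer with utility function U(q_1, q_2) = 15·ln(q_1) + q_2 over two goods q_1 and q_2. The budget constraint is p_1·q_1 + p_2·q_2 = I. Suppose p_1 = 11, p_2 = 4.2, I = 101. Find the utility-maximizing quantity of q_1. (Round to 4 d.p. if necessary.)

q_1* = 5.7273

So q_1*(p_1,p_2) = 15·p_2/p_1, independent of income; and q_2* = (I − 15·p_2)/p_2.
At the given prices: q_1* = 15·4.2/11 = 5.7273.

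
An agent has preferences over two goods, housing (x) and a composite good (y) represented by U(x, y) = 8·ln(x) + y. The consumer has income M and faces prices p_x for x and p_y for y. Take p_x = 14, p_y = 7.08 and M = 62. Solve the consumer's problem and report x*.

x* = 4.0457

Set MRS = p_x/p_y: (8/x)/1 = p_x/p_y.
So x*(p_x,p_y) = 8·p_y/p_x, independent of income; and y* = (M − 8·p_y)/p_y.
At the given prices: x* = 8·7.08/14 = 4.0457.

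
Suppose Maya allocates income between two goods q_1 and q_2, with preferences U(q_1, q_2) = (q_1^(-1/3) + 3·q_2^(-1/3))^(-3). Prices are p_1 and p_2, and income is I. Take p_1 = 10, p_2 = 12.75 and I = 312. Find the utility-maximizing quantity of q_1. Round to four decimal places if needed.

MU_q_1 ∝ q_1^(-4/3), MU_q_2 ∝ 3·q_2^(-4/3), so MRS = (1/3)·(q_2/q_1)^(4/3) = p_1/p_2.
Solve for the ratio: q_2/q_1 = [3·p_1/p_2]^(0.75).
Substitute q_2 = (q_2/q_1)·q_1 into the budget: q_1* = I/(p_1 + p_2·(q_2/q_1)).
Numerically q_2/q_1 = 1.899802, so q_1* = 312/(10 + 12.75·1.899802) = 9.1168.

q_1* = 9.1168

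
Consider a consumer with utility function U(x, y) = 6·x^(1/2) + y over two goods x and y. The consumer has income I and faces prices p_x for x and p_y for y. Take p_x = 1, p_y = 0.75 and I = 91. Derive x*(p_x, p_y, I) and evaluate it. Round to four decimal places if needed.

x* = 5.0625

MU_x = 3/√x, MU_y = 1. Tangency: 3/√x = p_x/p_y.
Thus x* = (3·p_y/p_x)² — independent of I — with the rest of income spent on y.
Plugging in: x* = (3·0.75/1)² = 5.0625.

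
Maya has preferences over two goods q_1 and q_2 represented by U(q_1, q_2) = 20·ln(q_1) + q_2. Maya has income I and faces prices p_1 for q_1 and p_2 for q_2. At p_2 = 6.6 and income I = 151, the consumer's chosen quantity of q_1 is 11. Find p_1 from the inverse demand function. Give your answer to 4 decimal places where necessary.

Set MRS = p_1/p_2: (20/q_1)/1 = p_1/p_2.
So q_1*(p_1,p_2) = 20·p_2/p_1, independent of income; and q_2* = (I − 20·p_2)/p_2.
Set q_1* = 11 in the demand function and solve for p_1: p_1 = 12.

p_1 = 12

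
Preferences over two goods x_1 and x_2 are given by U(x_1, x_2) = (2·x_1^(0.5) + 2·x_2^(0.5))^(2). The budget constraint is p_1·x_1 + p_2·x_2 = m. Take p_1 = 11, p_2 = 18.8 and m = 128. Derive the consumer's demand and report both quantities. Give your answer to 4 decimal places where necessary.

x_1* = 7.3411, x_2* = 2.5132

From the CES first-order condition, (x_2/x_1)^(0.5) = p_1/p_2.
Solve for the ratio: x_2/x_1 = [p_1/p_2]^(2).
With the ratio pinned down, the budget gives x_1* = m/(p_1 + p_2·(x_2/x_1)) and x_2* = (x_2/x_1)·x_1*.
Numerically x_2/x_1 = 0.342349, so x_1* = 128/(11 + 18.8·0.342349) = 7.3411 and x_2* = 0.342349·7.3411 = 2.5132.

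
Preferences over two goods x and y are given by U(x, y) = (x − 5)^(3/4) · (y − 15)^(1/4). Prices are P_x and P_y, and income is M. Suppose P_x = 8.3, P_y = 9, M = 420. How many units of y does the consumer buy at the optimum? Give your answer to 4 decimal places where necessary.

This is Cobb-Douglas in (x−5, y−15): tangency gives 0.75·P_y·(y−15) = 0.25·P_x·(x−5).
After buying the subsistence bundle (5, 15), a share 0.75 of the remaining income goes to x: x* = 5 + 0.75·(M − 5P_x − 15P_y)/P_x.
Discretionary income = 420 − 5·8.3 − 15·9 = 243.5; y* = 15 + 0.25·243.5/9 = 21.7639.

y* = 21.7639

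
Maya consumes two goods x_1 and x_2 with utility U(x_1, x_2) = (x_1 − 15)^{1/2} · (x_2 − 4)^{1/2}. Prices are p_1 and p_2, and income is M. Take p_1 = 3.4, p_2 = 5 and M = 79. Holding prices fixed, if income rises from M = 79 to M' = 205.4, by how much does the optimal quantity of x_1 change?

Substituting into the budget: x_1* = 15 + 0.5·(M − 15·p_1 − 4·p_2)/p_1, and x_2* = 4 + 0.5·(…)/p_2.
Discretionary income = 79 − 15·3.4 − 4·5 = 8; x_1* = 15 + 0.5·8/3.4 = 16.1765.
At M' = 205.4: x_1* = 34.7647. Change: 34.7647 − 16.1765 = 18.5882.

Δx_1* = 18.5882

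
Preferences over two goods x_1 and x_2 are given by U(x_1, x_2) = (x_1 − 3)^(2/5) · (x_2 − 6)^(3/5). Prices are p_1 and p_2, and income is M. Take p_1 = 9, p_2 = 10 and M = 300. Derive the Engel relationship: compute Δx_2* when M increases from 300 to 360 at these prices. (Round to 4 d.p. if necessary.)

MRS = (2/3)·(x_2−6)/(x_1−3). Tangency with p_1/p_2 gives x_2−6 = (3/2)·(p_1/p_2)·(x_1−3).
Substituting into the budget: x_1* = 3 + 0.4·(M − 3·p_1 − 6·p_2)/p_1, and x_2* = 6 + 0.6·(…)/p_2.
Discretionary income = 300 − 3·9 − 6·10 = 213; x_2* = 6 + 0.6·213/10 = 18.78.
At M' = 360: x_2* = 22.38. Change: 22.38 − 18.78 = 3.6.

Δx_2* = 3.6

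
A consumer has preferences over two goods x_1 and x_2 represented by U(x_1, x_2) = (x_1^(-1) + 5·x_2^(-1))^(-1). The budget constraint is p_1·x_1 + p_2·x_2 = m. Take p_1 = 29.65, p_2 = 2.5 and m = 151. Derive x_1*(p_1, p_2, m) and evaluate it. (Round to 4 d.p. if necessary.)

x_1* = 3.0878

MRS = MU_x_1/MU_x_2 = (1/5)·(x_2/x_1)^(2). Set equal to p_1/p_2.
Solve for the ratio: x_2/x_1 = [5·p_1/p_2]^(0.5).
With the ratio pinned down, the budget gives x_1* = m/(p_1 + p_2·(x_2/x_1)) and x_2* = (x_2/x_1)·x_1*.
Numerically x_2/x_1 = 7.700649, so x_1* = 151/(29.65 + 2.5·7.700649) = 3.0878.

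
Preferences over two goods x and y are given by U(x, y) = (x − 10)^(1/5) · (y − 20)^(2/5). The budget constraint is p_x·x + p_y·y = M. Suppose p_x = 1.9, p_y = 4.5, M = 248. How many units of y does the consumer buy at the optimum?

After buying the subsistence bundle (10, 20), a share 1/3 of the remaining income goes to x: x* = 10 + 1/3·(M − 10p_x − 20p_y)/p_x.
Discretionary income = 248 − 10·1.9 − 20·4.5 = 139; y* = 20 + 2/3·139/4.5 = 40.5926.

y* = 40.5926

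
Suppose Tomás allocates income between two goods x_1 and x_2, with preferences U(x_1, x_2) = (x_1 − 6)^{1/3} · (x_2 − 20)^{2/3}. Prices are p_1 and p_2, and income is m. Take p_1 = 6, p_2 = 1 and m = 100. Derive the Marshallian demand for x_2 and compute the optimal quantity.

x_2* = 49.3333

This is Cobb-Douglas in (x_1−6, x_2−20): tangency gives 1/3·p_2·(x_2−20) = 2/3·p_1·(x_1−6).
Substituting into the budget: x_1* = 6 + 1/3·(m − 6·p_1 − 20·p_2)/p_1, and x_2* = 20 + 2/3·(…)/p_2.
Discretionary income = 100 − 6·6 − 20·1 = 44; x_2* = 20 + 2/3·44/1 = 49.3333.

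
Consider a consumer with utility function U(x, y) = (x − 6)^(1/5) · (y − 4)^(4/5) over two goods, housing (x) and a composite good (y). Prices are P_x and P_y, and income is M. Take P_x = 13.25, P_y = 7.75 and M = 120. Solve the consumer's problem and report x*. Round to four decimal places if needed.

MRS = (1/4)·(y−4)/(x−6). Tangency with P_x/P_y gives y−4 = 4·(P_x/P_y)·(x−6).
After buying the subsistence bundle (6, 4), a share 0.2 of the remaining income goes to x: x* = 6 + 0.2·(M − 6P_x − 4P_y)/P_x.
Discretionary income = 120 − 6·13.25 − 4·7.75 = 9.5; x* = 6 + 0.2·9.5/13.25 = 6.1434.

x* = 6.1434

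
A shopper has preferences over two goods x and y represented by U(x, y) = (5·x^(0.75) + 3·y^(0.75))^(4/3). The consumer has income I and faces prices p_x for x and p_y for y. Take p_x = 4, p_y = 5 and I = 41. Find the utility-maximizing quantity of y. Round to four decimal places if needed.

MU_x ∝ 5·x^(-0.25), MU_y ∝ 3·y^(-0.25), so MRS = (5/3)·(y/x)^(0.25) = p_x/p_y.
Solve for the ratio: y/x = [(3/5)·p_x/p_y]^(4).
Substitute y = (y/x)·x into the budget: x* = I/(p_x + p_y·(y/x)).
Numerically y/x = 0.053084, so x* = 41/(4 + 5·0.053084) = 9.6122 and y* = 0.053084·9.6122 = 0.5103.

y* = 0.5103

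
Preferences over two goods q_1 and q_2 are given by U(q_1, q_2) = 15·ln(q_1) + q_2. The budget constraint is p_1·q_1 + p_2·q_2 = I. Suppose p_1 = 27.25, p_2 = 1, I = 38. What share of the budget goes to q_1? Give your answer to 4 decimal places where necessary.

share on q_1 = 0.3947

MU_q_1 = 15/q_1, MU_q_2 = 1. Tangency: 15/q_1 = p_1/p_2.
So q_1*(p_1,p_2) = 15·p_2/p_1, independent of income; and q_2* = (I − 15·p_2)/p_2.
At the given prices: q_1* = 15·1/27.25 = 0.5505, and q_2* = 23.
Expenditure on q_1: 27.25·0.5505 = 15; share = 0.3947.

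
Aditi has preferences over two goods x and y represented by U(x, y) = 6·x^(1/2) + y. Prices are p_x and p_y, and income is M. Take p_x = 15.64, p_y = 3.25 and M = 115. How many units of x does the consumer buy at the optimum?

x* = 0.3886

Utility is quasi-linear in y; the FOC for x is 3/√x = p_x/p_y.
Thus x* = (3·p_y/p_x)² — independent of M — with the rest of income spent on y.
Plugging in: x* = (3·3.25/15.64)² = 0.3886.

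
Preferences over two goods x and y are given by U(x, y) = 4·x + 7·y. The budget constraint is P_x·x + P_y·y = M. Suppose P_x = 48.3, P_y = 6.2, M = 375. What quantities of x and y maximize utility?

Numerically: x* = 0, y* = 60.4839.

x* = 0, y* = 60.4839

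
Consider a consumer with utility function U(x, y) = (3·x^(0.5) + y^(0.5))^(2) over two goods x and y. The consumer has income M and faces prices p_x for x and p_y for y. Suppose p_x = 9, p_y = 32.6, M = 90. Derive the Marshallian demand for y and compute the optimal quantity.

y* = 0.0822

From the CES first-order condition, 3·(y/x)^(0.5) = p_x/p_y.
Hence y/x = ((1/3)·p_x/p_y)^(1/(0.5)), i.e. raised to the 2 power.
With the ratio pinned down, the budget gives x* = M/(p_x + p_y·(y/x)) and y* = (y/x)·x*.
Numerically y/x = 0.008469, so x* = 90/(9 + 32.6·0.008469) = 9.7024 and y* = 0.008469·9.7024 = 0.0822.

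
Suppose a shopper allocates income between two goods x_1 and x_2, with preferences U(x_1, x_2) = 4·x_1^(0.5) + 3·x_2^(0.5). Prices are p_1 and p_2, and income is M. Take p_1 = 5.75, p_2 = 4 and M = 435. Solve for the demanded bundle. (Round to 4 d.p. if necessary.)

x_1* = 41.8293, x_2* = 48.6204

MU_x_1 ∝ 4·x_1^(-0.5), MU_x_2 ∝ 3·x_2^(-0.5), so MRS = (4/3)·(x_2/x_1)^(0.5) = p_1/p_2.
Hence x_2/x_1 = ((3/4)·p_1/p_2)^(1/(0.5)), i.e. raised to the 2 power.
With the ratio pinned down, the budget gives x_1* = M/(p_1 + p_2·(x_2/x_1)) and x_2* = (x_2/x_1)·x_1*.
Numerically x_2/x_1 = 1.162354, so x_1* = 435/(5.75 + 4·1.162354) = 41.8293 and x_2* = 1.162354·41.8293 = 48.6204.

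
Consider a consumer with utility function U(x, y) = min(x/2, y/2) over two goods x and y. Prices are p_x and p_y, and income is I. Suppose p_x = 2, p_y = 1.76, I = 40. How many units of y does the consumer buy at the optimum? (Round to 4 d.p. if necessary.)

y* = 10.6383

Leontief preferences: the optimum is at the kink where x/2 = y/2, i.e. y = x.
Budget: p_x·x + p_y·x = I, so (2·p_x + 2·p_y)·x = 2·I.
Demand: x*(p_x,p_y,I) = 2·I/(2·p_x + 2·p_y), y* = 2·I/(2·p_x + 2·p_y).
Here 2·2 + 2·1.76 = 7.52, giving y* = 10.6383.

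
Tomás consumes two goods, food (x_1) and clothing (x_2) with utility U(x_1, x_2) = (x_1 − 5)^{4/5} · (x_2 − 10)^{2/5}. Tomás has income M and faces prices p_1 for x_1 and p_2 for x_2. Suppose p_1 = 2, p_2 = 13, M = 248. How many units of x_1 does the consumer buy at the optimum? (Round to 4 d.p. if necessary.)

x_1* = 41

This is Cobb-Douglas in (x_1−5, x_2−10): tangency gives 0.8·p_2·(x_2−10) = 0.4·p_1·(x_1−5).
After buying the subsistence bundle (5, 10), a share 2/3 of the remaining income goes to x_1: x_1* = 5 + 2/3·(M − 5p_1 − 10p_2)/p_1.
Discretionary income = 248 − 5·2 − 10·13 = 108; x_1* = 5 + 2/3·108/2 = 41.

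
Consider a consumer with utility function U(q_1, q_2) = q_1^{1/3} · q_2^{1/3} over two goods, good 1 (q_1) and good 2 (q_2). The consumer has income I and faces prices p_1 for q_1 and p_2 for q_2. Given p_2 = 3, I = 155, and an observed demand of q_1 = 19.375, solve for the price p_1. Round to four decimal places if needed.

MU_q_1/MU_q_2 = (1/3·q_2)/(1/3·q_1); tangency sets this equal to p_1/p_2.
So 1/3·p_2·q_2 = 1/3·p_1·q_1; combined with the budget, a share 0.5 of income goes to q_1.
Demand: q_1*(p_1,p_2,I) = 0.5·I/p_1 and q_2* = 0.5·I/p_2.
Set q_1* = 19.375 in the demand function and solve for p_1: p_1 = 4.

p_1 = 4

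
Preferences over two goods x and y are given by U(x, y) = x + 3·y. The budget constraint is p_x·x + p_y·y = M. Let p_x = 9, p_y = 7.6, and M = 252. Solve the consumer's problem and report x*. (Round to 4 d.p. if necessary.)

Perfect substitutes: compare marginal utility per dollar. 1/p_x vs 3/p_y → 0.1111 vs 0.3947.
y gives more utility per dollar, so spend all income on y: y* = M/p_y, x* = 0.
Numerically: x* = 0, y* = 33.1579.

x* = 0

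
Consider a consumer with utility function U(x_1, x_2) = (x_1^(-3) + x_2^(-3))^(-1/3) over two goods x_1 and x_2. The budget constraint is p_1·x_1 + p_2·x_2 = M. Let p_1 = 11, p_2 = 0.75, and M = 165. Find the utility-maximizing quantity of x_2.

With the ratio pinned down, the budget gives x_1* = M/(p_1 + p_2·(x_2/x_1)) and x_2* = (x_2/x_1)·x_1*.
Numerically x_2/x_1 = 1.956964, so x_1* = 165/(11 + 0.75·1.956964) = 13.2342 and x_2* = 1.956964·13.2342 = 25.8988.

x_2* = 25.8988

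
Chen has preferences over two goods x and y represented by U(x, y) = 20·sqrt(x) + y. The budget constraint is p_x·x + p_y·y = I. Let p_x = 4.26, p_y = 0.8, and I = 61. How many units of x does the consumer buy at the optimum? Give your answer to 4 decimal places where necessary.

x* = 3.5266

MU_x = 10/√x, MU_y = 1. Tangency: 10/√x = p_x/p_y.
Solve: √x = 10·p_y/p_x, so x*(p_x,p_y) = (10·p_y/p_x)², and y* = (I − p_x·x*)/p_y.
Plugging in: x* = (10·0.8/4.26)² = 3.5266.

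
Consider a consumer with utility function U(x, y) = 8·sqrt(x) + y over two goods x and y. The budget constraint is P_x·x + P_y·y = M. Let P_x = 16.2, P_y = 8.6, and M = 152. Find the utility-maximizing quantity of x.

Utility is quasi-linear in y; the FOC for x is 4/√x = P_x/P_y.
Solve: √x = 4·P_y/P_x, so x*(P_x,P_y) = (4·P_y/P_x)², and y* = (M − P_x·x*)/P_y.
Plugging in: x* = (4·8.6/16.2)² = 4.5091.

x* = 4.5091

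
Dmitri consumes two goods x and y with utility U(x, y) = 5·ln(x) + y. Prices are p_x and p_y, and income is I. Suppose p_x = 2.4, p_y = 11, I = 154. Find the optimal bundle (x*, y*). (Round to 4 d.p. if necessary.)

MU_x = 5/x, MU_y = 1. Tangency: 5/x = p_x/p_y.
So x*(p_x,p_y) = 5·p_y/p_x, independent of income; and y* = (I − 5·p_y)/p_y.
At the given prices: x* = 5·11/2.4 = 22.9167, and y* = 9.

x* = 22.9167, y* = 9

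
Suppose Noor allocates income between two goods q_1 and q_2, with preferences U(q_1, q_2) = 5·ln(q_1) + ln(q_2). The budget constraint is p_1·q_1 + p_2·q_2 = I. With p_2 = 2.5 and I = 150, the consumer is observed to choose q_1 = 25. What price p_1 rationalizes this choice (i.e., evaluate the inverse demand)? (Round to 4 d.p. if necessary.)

p_1 = 5

The MRS is 5·q_2/q_1. Set MRS = p_1/p_2.
Rearranging, p_2·q_2 = (1/5)·p_1·q_1. Substituting into the budget gives p_1·q_1·(1 + (1/5)) = I.
Demand: q_1*(p_1,p_2,I) = 5/6·I/p_1 and q_2* = 1/6·I/p_2.
Set q_1* = 25 in the demand function and solve for p_1: p_1 = 5.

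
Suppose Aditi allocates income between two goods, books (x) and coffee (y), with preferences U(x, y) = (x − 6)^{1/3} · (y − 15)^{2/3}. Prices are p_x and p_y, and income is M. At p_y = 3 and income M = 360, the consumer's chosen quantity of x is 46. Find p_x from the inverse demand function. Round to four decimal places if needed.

p_x = 2.5

MRS = (1/2)·(y−15)/(x−6). Tangency with p_x/p_y gives y−15 = 2·(p_x/p_y)·(x−6).
Substituting into the budget: x* = 6 + 1/3·(M − 6·p_x − 15·p_y)/p_x, and y* = 15 + 2/3·(…)/p_y.
Set x* = 46 in the demand function and solve for p_x: p_x = 2.5.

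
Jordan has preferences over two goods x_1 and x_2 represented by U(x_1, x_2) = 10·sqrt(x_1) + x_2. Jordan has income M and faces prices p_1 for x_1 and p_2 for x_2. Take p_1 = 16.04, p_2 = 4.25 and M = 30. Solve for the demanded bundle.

x_1* = 1.7551, x_2* = 0.4348

Plugging in: x_1* = (5·4.25/16.04)² = 1.7551, x_2* = 0.4348.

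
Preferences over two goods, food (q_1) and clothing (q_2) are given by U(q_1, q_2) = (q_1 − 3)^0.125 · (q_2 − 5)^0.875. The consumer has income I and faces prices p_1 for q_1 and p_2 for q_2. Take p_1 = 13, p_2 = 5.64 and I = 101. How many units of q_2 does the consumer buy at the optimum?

q_2* = 10.2438

This is Cobb-Douglas in (q_1−3, q_2−5): tangency gives 0.125·p_2·(q_2−5) = 0.875·p_1·(q_1−3).
Substituting into the budget: q_1* = 3 + 0.125·(I − 3·p_1 − 5·p_2)/p_1, and q_2* = 5 + 0.875·(…)/p_2.
Discretionary income = 101 − 3·13 − 5·5.64 = 33.8; q_2* = 5 + 0.875·33.8/5.64 = 10.2438.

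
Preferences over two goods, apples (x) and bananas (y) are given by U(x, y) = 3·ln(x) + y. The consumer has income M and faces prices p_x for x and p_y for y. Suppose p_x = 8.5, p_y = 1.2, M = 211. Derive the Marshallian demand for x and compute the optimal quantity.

x* = 0.4235

Set MRS = p_x/p_y: (3/x)/1 = p_x/p_y.
So x*(p_x,p_y) = 3·p_y/p_x, independent of income; and y* = (M − 3·p_y)/p_y.
At the given prices: x* = 3·1.2/8.5 = 0.4235.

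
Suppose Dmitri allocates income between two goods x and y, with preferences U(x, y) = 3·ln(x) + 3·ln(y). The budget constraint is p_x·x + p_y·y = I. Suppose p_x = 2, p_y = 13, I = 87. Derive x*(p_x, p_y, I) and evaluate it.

Demand: x*(p_x,p_y,I) = 0.5·I/p_x and y* = 0.5·I/p_y.
At p_x=2, p_y=13, I=87: x* = 0.5·87/2 = 21.75.

x* = 21.75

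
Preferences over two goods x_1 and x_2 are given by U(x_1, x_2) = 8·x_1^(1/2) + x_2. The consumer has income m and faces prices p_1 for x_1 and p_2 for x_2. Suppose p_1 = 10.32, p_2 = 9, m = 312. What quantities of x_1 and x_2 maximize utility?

Utility is quasi-linear in x_2; the FOC for x_1 is 4/√x_1 = p_1/p_2.
Thus x_1* = (4·p_2/p_1)² — independent of m — with the rest of income spent on x_2.
Plugging in: x_1* = (4·9/10.32)² = 12.1687, x_2* = 20.7132.

x_1* = 12.1687, x_2* = 20.7132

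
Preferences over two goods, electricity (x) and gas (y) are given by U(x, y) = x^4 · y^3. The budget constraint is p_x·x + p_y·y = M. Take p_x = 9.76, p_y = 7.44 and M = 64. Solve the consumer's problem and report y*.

Tangency: MRS = (4/3)·y/x = p_x/p_y.
So 4·p_y·y = 3·p_x·x; combined with the budget, a share 4/7 of income goes to x.
Demand: x*(p_x,p_y,M) = 4/7·M/p_x and y* = 3/7·M/p_y.
At p_x=9.76, p_y=7.44, M=64: y* = 3/7·64/7.44 = 3.6866.

y* = 3.6866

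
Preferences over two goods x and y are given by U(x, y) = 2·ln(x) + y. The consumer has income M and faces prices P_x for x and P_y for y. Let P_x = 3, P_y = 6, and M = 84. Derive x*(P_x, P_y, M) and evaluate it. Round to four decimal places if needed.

MU_x = 2/x, MU_y = 1. Tangency: 2/x = P_x/P_y.
So x*(P_x,P_y) = 2·P_y/P_x, independent of income; and y* = (M − 2·P_y)/P_y.
At the given prices: x* = 2·6/3 = 4.

x* = 4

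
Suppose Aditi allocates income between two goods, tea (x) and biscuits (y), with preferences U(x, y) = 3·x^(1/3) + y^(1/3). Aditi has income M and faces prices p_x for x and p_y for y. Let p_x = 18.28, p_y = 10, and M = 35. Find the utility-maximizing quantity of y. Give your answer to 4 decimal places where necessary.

MU_x ∝ 3·x^(-2/3), MU_y ∝ y^(-2/3), so MRS = 3·(y/x)^(2/3) = p_x/p_y.
Solve for the ratio: y/x = [(1/3)·p_x/p_y]^(1.5).
With the ratio pinned down, the budget gives x* = M/(p_x + p_y·(y/x)) and y* = (y/x)·x*.
Numerically y/x = 0.475644, so x* = 35/(18.28 + 10·0.475644) = 1.5193 and y* = 0.475644·1.5193 = 0.7227.

y* = 0.7227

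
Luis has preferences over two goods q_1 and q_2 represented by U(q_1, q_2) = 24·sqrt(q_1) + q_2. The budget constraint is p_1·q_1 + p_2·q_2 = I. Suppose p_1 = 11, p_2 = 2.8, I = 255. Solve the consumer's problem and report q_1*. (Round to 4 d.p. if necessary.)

MU_q_1 = 12/√q_1, MU_q_2 = 1. Tangency: 12/√q_1 = p_1/p_2.
Solve: √q_1 = 12·p_2/p_1, so q_1*(p_1,p_2) = (12·p_2/p_1)², and q_2* = (I − p_1·q_1*)/p_2.
Plugging in: q_1* = (12·2.8/11)² = 9.3302.

q_1* = 9.3302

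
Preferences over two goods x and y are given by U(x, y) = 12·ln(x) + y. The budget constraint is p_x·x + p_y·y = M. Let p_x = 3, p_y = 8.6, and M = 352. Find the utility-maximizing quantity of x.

x* = 34.4

MU_x = 12/x, MU_y = 1. Tangency: 12/x = p_x/p_y.
So x*(p_x,p_y) = 12·p_y/p_x, independent of income; and y* = (M − 12·p_y)/p_y.
At the given prices: x* = 12·8.6/3 = 34.4.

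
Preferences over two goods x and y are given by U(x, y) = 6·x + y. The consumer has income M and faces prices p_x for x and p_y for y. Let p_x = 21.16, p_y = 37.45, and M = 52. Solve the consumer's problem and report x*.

Perfect substitutes: compare marginal utility per dollar. 6/p_x vs 1/p_y → 0.2836 vs 0.0267.
x gives more utility per dollar, so spend all income on x: x* = M/p_x, y* = 0.
Numerically: x* = 2.4575, y* = 0.

x* = 2.4575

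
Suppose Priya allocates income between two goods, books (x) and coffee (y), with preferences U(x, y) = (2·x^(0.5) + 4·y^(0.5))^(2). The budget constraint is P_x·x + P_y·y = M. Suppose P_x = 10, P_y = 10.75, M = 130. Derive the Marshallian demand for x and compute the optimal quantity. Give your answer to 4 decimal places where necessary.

MRS = MU_x/MU_y = (1/2)·(y/x)^(0.5). Set equal to P_x/P_y.
Hence y/x = (2·P_x/P_y)^(1/(0.5)), i.e. raised to the 2 power.
With the ratio pinned down, the budget gives x* = M/(P_x + P_y·(y/x)) and y* = (y/x)·x*.
Numerically y/x = 3.46133, so x* = 130/(10 + 10.75·3.46133) = 2.7537.

x* = 2.7537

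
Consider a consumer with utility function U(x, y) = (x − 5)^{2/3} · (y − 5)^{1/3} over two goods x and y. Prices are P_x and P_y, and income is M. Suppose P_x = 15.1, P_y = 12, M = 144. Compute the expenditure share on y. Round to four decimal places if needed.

share on y = 0.4363

MRS = 2·(y−5)/(x−5). Tangency with P_x/P_y gives y−5 = (1/2)·(P_x/P_y)·(x−5).
After buying the subsistence bundle (5, 5), a share 2/3 of the remaining income goes to x: x* = 5 + 2/3·(M − 5P_x − 5P_y)/P_x.
Discretionary income = 144 − 5·15.1 − 5·12 = 8.5; x* = 5 + 2/3·8.5/15.1 = 5.3753; y* = 5 + 1/3·8.5/12 = 5.2361.
Expenditure on y: 12·5.2361 = 62.8333; share = 0.4363.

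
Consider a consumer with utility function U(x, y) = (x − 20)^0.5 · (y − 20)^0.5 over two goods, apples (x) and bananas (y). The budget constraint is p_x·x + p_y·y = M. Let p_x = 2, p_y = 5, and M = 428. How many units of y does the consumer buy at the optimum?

Let x' = x−20, y' = y−20. MRS = y'/x' = p_x/p_y.
After buying the subsistence bundle (20, 20), a share 0.5 of the remaining income goes to x: x* = 20 + 0.5·(M − 20p_x − 20p_y)/p_x.
Discretionary income = 428 − 20·2 − 20·5 = 288; y* = 20 + 0.5·288/5 = 48.8.

y* = 48.8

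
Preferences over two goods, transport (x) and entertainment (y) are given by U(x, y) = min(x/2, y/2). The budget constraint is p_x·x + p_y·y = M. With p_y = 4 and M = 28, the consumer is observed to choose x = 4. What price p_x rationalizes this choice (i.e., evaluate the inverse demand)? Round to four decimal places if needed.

p_x = 3

With perfect complements, no substitution: consume in ratio x:y = 2:2.
Budget: p_x·x + p_y·x = M, so (2·p_x + 2·p_y)·x = 2·M.
Demand: x*(p_x,p_y,M) = 2·M/(2·p_x + 2·p_y), y* = 2·M/(2·p_x + 2·p_y).
Set x* = 4 in the demand function and solve for p_x: p_x = 3.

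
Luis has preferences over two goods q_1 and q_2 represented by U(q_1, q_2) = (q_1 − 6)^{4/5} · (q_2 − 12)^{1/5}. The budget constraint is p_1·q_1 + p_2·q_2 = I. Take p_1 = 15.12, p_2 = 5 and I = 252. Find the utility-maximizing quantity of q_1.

Discretionary income = 252 − 6·15.12 − 12·5 = 101.28; q_1* = 6 + 0.8·101.28/15.12 = 11.3587.

q_1* = 11.3587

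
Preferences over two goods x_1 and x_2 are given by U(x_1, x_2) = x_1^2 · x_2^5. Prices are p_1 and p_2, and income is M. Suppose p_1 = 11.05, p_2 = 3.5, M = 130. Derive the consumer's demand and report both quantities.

MU_x_1/MU_x_2 = (2·x_2)/(5·x_1); tangency sets this equal to p_1/p_2.
So 2·p_2·x_2 = 5·p_1·x_1; combined with the budget, a share 2/7 of income goes to x_1.
Demand: x_1*(p_1,p_2,M) = 2/7·M/p_1 and x_2* = 5/7·M/p_2.
At p_1=11.05, p_2=3.5, M=130: x_1* = 2/7·130/11.05 = 3.3613, x_2* = 26.5306.

x_1* = 3.3613, x_2* = 26.5306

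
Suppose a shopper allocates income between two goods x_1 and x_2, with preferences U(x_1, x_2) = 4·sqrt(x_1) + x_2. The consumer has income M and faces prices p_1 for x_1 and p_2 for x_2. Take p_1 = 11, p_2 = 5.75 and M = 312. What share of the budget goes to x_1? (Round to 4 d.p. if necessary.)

share on x_1 = 0.0385

Utility is quasi-linear in x_2; the FOC for x_1 is 2/√x_1 = p_1/p_2.
Solve: √x_1 = 2·p_2/p_1, so x_1*(p_1,p_2) = (2·p_2/p_1)², and x_2* = (M − p_1·x_1*)/p_2.
Plugging in: x_1* = (2·5.75/11)² = 1.093, x_2* = 52.17.
Expenditure on x_1: 11·1.093 = 12.0227; share = 0.0385.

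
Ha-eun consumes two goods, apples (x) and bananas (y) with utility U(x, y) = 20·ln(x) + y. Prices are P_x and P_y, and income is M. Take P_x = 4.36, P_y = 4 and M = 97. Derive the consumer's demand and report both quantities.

x* = 18.3486, y* = 4.25

So x*(P_x,P_y) = 20·P_y/P_x, independent of income; and y* = (M − 20·P_y)/P_y.
At the given prices: x* = 20·4/4.36 = 18.3486, and y* = 4.25.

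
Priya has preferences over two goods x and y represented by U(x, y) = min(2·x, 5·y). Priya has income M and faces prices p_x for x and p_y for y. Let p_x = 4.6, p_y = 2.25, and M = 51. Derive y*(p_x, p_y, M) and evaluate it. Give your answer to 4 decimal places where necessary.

y* = 3.7091

With perfect complements, no substitution: consume in ratio x:y = 5:2.
Budget: p_x·x + p_y·(2/5)·x = M, so (5·p_x + 2·p_y)·x = 5·M.
Demand: x*(p_x,p_y,M) = 5·M/(5·p_x + 2·p_y), y* = 2·M/(5·p_x + 2·p_y).
Here 5·4.6 + 2·2.25 = 27.5, giving y* = 3.7091.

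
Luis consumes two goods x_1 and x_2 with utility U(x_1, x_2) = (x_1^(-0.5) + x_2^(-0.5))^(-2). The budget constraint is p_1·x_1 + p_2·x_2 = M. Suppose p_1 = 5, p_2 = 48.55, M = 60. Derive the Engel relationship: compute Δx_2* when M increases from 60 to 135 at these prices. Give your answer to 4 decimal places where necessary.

MRS = MU_x_1/MU_x_2 = (x_2/x_1)^(1.5). Set equal to p_1/p_2.
Hence x_2/x_1 = (p_1/p_2)^(1/(1.5)), i.e. raised to the 2/3 power.
With the ratio pinned down, the budget gives x_1* = M/(p_1 + p_2·(x_2/x_1)) and x_2* = (x_2/x_1)·x_1*.
Numerically x_2/x_1 = 0.219712, so x_1* = 60/(5 + 48.55·0.219712) = 3.8297 and x_2* = 0.219712·3.8297 = 0.8414.
At M' = 135: x_2* = 1.8932. Change: 1.8932 − 0.8414 = 1.0518.

Δx_2* = 1.0518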